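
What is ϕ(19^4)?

φ(19^4) = 19^4 − 19^3 = 130321 − 6859 = 123462.

123462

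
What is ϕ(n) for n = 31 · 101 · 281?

840000

φ(879811) = 879811 · (1 − 1/31) · (1 − 1/101) · (1 − 1/281)
       = 879811 · 840000/879811 = 840000.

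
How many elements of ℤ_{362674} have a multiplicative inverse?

Factor 362674: 362674 = 2 × 13^2 × 29 × 37.
φ(362674) = 362674 · (1 − 1/2) · (1 − 1/13) · (1 − 1/29) · (1 − 1/37)
       = 362674 · 12096/27898 = 157248.

157248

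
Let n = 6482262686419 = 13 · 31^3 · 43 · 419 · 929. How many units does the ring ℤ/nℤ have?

φ(13) = 13 − 1 = 12.
φ(31^3) = 31^2·(31−1) = 961·30 = 28830.
φ(43) = 43 − 1 = 42.
φ(419) = 419 − 1 = 418.
φ(929) = 929 − 1 = 928.
Multiply: 12 · 28830 · 42 · 418 · 928 = 5636369249280.

5636369249280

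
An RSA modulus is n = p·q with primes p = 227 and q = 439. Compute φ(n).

φ(n) = (p − 1)(q − 1) = (227−1)(439−1) = 226·438 = 98988.

98988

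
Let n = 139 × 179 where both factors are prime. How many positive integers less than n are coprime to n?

For distinct primes, φ(pq) = (p−1)(q−1) = 138 × 178 = 24564.

24564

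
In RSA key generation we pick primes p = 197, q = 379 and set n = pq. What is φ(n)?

φ(197) = 197 − 1 = 196.
φ(379) = 379 − 1 = 378.
φ(74663) = 196 × 378 = 74088.

74088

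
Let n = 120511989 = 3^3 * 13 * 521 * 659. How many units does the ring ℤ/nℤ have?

73906560

φ(3^3) = 3^2·(3−1) = 9·2 = 18.
φ(13) = 13 − 1 = 12.
φ(521) = 521 − 1 = 520.
φ(659) = 659 − 1 = 658.
Since φ is multiplicative, φ(120511989) = 18 · 12 · 520 · 658 = 73906560.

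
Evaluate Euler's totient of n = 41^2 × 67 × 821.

φ(92466767) = 92466767 · (1 − 1/41) · (1 − 1/67) · (1 − 1/821)
       = 92466767 · 2164800/2255287 = 88756800.

88756800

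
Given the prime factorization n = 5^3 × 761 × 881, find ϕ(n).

66880000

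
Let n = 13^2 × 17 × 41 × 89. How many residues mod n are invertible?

8785920

φ(13^2) = 13^1·(13−1) = 13·12 = 156.
φ(17) = 17 − 1 = 16.
φ(41) = 41 − 1 = 40.
φ(89) = 89 − 1 = 88.
φ(10483577) = 156 × 16 × 40 × 88 = 8785920.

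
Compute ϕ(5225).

First factor: 5225 = 5**2 × 11 × 19.
φ(5225) = 5225 · (1 − 1/5) · (1 − 1/11) · (1 − 1/19)
       = 5225 · 720/1045 = 3600.

3600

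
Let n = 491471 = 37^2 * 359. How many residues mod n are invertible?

φ(491471) = 491471 · (1 − 1/37) · (1 − 1/359)
       = 491471 · 12888/13283 = 476856.

476856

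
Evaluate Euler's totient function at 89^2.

7832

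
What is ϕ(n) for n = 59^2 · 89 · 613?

184295232

φ(59^2) = 59^1·(59−1) = 59·58 = 3422.
φ(89) = 89 − 1 = 88.
φ(613) = 613 − 1 = 612.
φ(189912917) = 3422 × 88 × 612 = 184295232.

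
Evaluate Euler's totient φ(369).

Factor 369: 369 = 3**2 · 41.
φ(3^2) = 3^2 − 3^1 = 9 − 3 = 6.
φ(41) = 41 − 1 = 40.
Since φ is multiplicative, φ(369) = 6 · 40 = 240.

240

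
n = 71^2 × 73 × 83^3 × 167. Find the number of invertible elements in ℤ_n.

33555754653120

φ(35139073452997) = 35139073452997 · (1 − 1/71) · (1 − 1/73) · (1 − 1/83) · (1 − 1/167)
       = 35139073452997 · 68604480/71841563 = 33555754653120.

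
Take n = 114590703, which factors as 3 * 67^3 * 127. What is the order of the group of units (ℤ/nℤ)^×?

74661048

φ(3) = 3 − 1 = 2.
φ(67^3) = 67^2·(67−1) = 4489·66 = 296274.
φ(127) = 127 − 1 = 126.
Since φ is multiplicative, φ(114590703) = 2 · 296274 · 126 = 74661048.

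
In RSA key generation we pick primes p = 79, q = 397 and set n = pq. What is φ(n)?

30888

φ(pq) = (p−1)(q−1) = 78 · 396 = 30888.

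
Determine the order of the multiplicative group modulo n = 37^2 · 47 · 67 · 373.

1504350144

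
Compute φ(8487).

5280

First factor: 8487 = 3^2 · 23 · 41.
φ(8487) = 8487 · (1 − 1/3) · (1 − 1/23) · (1 − 1/41)
       = 8487 · 1760/2829 = 5280.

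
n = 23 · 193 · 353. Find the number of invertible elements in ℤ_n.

φ(1566967) = 1566967 · (1 − 1/23) · (1 − 1/193) · (1 − 1/353)
       = 1566967 · 1486848/1566967 = 1486848.

1486848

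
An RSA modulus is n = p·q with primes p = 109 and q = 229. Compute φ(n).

24624

For distinct primes, φ(pq) = (p−1)(q−1) = 108 × 228 = 24624.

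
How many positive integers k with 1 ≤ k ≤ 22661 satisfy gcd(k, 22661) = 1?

First factor: 22661 = 17 × 31 × 43.
φ(22661) = 22661 · (1 − 1/17) · (1 − 1/31) · (1 − 1/43)
       = 22661 · 20160/22661 = 20160.

20160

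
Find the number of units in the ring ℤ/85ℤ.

85 = 5 × 17.
φ(85) = 85 · (1 − 1/5) · (1 − 1/17)
       = 85 · 64/85 = 64.

64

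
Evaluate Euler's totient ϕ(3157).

2400

Factor 3157: 3157 = 7 × 11 × 41.
φ(7) = 7 − 1 = 6.
φ(11) = 11 − 1 = 10.
φ(41) = 41 − 1 = 40.
Since φ is multiplicative, φ(3157) = 6 · 10 · 40 = 2400.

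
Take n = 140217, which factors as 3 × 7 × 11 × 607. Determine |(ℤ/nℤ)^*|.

72720

φ(3) = 3 − 1 = 2.
φ(7) = 7 − 1 = 6.
φ(11) = 11 − 1 = 10.
φ(607) = 607 − 1 = 606.
Since φ is multiplicative, φ(140217) = 2 · 6 · 10 · 606 = 72720.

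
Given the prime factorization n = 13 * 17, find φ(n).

192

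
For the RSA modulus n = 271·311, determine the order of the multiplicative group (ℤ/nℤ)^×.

For distinct primes, φ(pq) = (p−1)(q−1) = 270 × 310 = 83700.

83700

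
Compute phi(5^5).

φ(5^5) = 5^5 − 5^4 = 3125 − 625 = 2500.

2500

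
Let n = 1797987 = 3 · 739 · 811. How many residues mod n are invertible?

1195560

φ(1797987) = 1797987 · (1 − 1/3) · (1 − 1/739) · (1 − 1/811)
       = 1797987 · 1195560/1797987 = 1195560.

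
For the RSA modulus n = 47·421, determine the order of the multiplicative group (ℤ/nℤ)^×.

φ(47) = 47 − 1 = 46.
φ(421) = 421 − 1 = 420.
Multiply: 46 · 420 = 19320.

19320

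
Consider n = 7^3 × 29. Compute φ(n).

8232

φ(7^3) = 7^2·(7−1) = 49·6 = 294.
φ(29) = 29 − 1 = 28.
φ(9947) = 294 × 28 = 8232.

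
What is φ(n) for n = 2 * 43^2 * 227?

φ(2) = 2 − 1 = 1.
φ(43^2) = 43^1·(43−1) = 43·42 = 1806.
φ(227) = 227 − 1 = 226.
Multiply: 1 · 1806 · 226 = 408156.

408156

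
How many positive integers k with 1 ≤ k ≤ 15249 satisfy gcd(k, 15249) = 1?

8448

Prime factorization: 15249 = 3 · 13 · 17 · 23.
φ(15249) = 15249 · (1 − 1/3) · (1 − 1/13) · (1 − 1/17) · (1 − 1/23)
       = 15249 · 8448/15249 = 8448.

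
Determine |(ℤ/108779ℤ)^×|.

92400

Prime factorization: 108779 = 11^2 · 29 · 31.
φ(11^2) = 11^1·(11−1) = 11·10 = 110.
φ(29) = 29 − 1 = 28.
φ(31) = 31 − 1 = 30.
Multiply: 110 · 28 · 30 = 92400.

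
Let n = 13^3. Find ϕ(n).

φ(2197) = 2197 · (1 − 1/13)
       = 2197 · 12/13 = 2028.

2028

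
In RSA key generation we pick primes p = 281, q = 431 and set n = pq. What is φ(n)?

120400

φ(pq) = (p−1)(q−1) = 280 · 430 = 120400.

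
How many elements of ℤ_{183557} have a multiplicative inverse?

158400

Prime factorization: 183557 = 11**2 * 37 * 41.
φ(11^2) = 11^1·(11−1) = 11·10 = 110.
φ(37) = 37 − 1 = 36.
φ(41) = 41 − 1 = 40.
Multiply: 110 · 36 · 40 = 158400.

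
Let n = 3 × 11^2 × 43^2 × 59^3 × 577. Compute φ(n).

46205633295360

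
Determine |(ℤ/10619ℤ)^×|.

8640

Prime factorization: 10619 = 7 · 37 · 41.
φ(7) = 7 − 1 = 6.
φ(37) = 37 − 1 = 36.
φ(41) = 41 − 1 = 40.
φ(10619) = 6 × 36 × 40 = 8640.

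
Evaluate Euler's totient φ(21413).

16632

First factor: 21413 = 7**2 · 19 · 23.
φ(21413) = 21413 · (1 − 1/7) · (1 − 1/19) · (1 − 1/23)
       = 21413 · 2376/3059 = 16632.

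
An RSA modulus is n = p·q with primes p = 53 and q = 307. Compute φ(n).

15912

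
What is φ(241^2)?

φ(241^2) = 241^2 − 241^1 = 58081 − 241 = 57840.

57840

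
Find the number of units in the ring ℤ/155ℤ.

Factor 155: 155 = 5 · 31.
φ(5) = 5 − 1 = 4.
φ(31) = 31 − 1 = 30.
Multiply: 4 · 30 = 120.

120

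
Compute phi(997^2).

φ(994009) = 994009 · (1 − 1/997)
       = 994009 · 996/997 = 993012.

993012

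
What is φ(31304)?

Prime factorization: 31304 = 2**3 · 7 · 13 · 43.
φ(31304) = 31304 · (1 − 1/2) · (1 − 1/7) · (1 − 1/13) · (1 − 1/43)
       = 31304 · 3024/7826 = 12096.

12096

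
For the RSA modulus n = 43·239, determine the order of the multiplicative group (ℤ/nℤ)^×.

9996

For distinct primes, φ(pq) = (p−1)(q−1) = 42 × 238 = 9996.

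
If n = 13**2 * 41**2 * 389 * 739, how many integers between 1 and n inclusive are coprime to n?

φ(13^2) = 13^1·(13−1) = 13·12 = 156.
φ(41^2) = 41^2 − 41^1 = 1681 − 41 = 1640.
φ(389) = 389 − 1 = 388.
φ(739) = 739 − 1 = 738.
Since φ is multiplicative, φ(81667348919) = 156 · 1640 · 388 · 738 = 73258248960.

73258248960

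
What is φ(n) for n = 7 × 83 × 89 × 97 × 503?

2086520832

φ(7) = 7 − 1 = 6.
φ(83) = 83 − 1 = 82.
φ(89) = 89 − 1 = 88.
φ(97) = 97 − 1 = 96.
φ(503) = 503 − 1 = 502.
Since φ is multiplicative, φ(2522933819) = 6 · 82 · 88 · 96 · 502 = 2086520832.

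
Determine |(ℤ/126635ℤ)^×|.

Prime factorization: 126635 = 5 · 19 · 31 · 43.
φ(126635) = 126635 · (1 − 1/5) · (1 − 1/19) · (1 − 1/31) · (1 − 1/43)
       = 126635 · 90720/126635 = 90720.

90720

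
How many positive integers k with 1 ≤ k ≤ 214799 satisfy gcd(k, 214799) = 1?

187200

214799 = 13**2 · 31 · 41.
φ(13^2) = 13^1·(13−1) = 13·12 = 156.
φ(31) = 31 − 1 = 30.
φ(41) = 41 − 1 = 40.
φ(214799) = 156 × 30 × 40 = 187200.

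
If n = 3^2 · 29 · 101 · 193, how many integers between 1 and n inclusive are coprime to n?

3225600

φ(3^2) = 3^1·(3−1) = 3·2 = 6.
φ(29) = 29 − 1 = 28.
φ(101) = 101 − 1 = 100.
φ(193) = 193 − 1 = 192.
φ(5087673) = 6 × 28 × 100 × 192 = 3225600.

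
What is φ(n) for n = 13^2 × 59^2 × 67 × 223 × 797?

φ(7005331881353) = 7005331881353 · (1 − 1/13) · (1 − 1/59) · (1 − 1/67) · (1 − 1/223) · (1 − 1/797)
       = 7005331881353 · 8117442432/9133418359 = 6226078345344.

6226078345344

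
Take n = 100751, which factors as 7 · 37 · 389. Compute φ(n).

83808

φ(100751) = 100751 · (1 − 1/7) · (1 − 1/37) · (1 − 1/389)
       = 100751 · 83808/100751 = 83808.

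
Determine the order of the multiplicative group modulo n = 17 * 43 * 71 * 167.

φ(17) = 17 − 1 = 16.
φ(43) = 43 − 1 = 42.
φ(71) = 71 − 1 = 70.
φ(167) = 167 − 1 = 166.
Since φ is multiplicative, φ(8667467) = 16 · 42 · 70 · 166 = 7808640.

7808640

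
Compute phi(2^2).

φ(4) = 4 · (1 − 1/2)
       = 4 · 1/2 = 2.

2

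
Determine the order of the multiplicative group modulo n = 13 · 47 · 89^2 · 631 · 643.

φ(13) = 13 − 1 = 12.
φ(47) = 47 − 1 = 46.
φ(89^2) = 89^1·(89−1) = 89·88 = 7832.
φ(631) = 631 − 1 = 630.
φ(643) = 643 − 1 = 642.
φ(1963638577823) = 12 × 46 × 7832 × 630 × 642 = 1748587357440.

1748587357440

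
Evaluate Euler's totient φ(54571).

54571 = 11^3 * 41.
φ(54571) = 54571 · (1 − 1/11) · (1 − 1/41)
       = 54571 · 400/451 = 48400.

48400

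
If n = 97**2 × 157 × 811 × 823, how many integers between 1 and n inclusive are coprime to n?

967218071040

φ(97^2) = 97^1·(97−1) = 97·96 = 9312.
φ(157) = 157 − 1 = 156.
φ(811) = 811 − 1 = 810.
φ(823) = 823 − 1 = 822.
Multiply: 9312 · 156 · 810 · 822 = 967218071040.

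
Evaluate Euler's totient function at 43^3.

77658

φ(79507) = 79507 · (1 − 1/43)
       = 79507 · 42/43 = 77658.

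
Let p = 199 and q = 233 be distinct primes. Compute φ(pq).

φ(pq) = (p−1)(q−1) = 198 · 232 = 45936.

45936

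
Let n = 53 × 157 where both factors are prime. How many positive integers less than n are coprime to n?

φ(53) = 53 − 1 = 52.
φ(157) = 157 − 1 = 156.
φ(8321) = 52 × 156 = 8112.

8112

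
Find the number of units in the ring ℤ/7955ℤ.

6048

Factor 7955: 7955 = 5 × 37 × 43.
φ(5) = 5 − 1 = 4.
φ(37) = 37 − 1 = 36.
φ(43) = 43 − 1 = 42.
Since φ is multiplicative, φ(7955) = 4 · 36 · 42 = 6048.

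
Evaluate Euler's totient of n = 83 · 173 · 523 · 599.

4402648224

φ(83) = 83 − 1 = 82.
φ(173) = 173 − 1 = 172.
φ(523) = 523 − 1 = 522.
φ(599) = 599 − 1 = 598.
φ(4498344443) = 82 × 172 × 522 × 598 = 4402648224.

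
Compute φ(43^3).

φ(43^3) = 43^2·(43−1) = 1849·42 = 77658.

77658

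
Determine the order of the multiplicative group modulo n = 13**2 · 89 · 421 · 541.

3113510400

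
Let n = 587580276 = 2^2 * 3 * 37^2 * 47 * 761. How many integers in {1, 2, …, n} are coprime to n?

186266880

φ(2^2) = 2^1·(2−1) = 2·1 = 2.
φ(3) = 3 − 1 = 2.
φ(37^2) = 37^2 − 37^1 = 1369 − 37 = 1332.
φ(47) = 47 − 1 = 46.
φ(761) = 761 − 1 = 760.
φ(587580276) = 2 × 2 × 1332 × 46 × 760 = 186266880.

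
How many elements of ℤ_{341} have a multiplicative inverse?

300

Factor 341: 341 = 11 · 31.
φ(11) = 11 − 1 = 10.
φ(31) = 31 − 1 = 30.
Since φ is multiplicative, φ(341) = 10 · 30 = 300.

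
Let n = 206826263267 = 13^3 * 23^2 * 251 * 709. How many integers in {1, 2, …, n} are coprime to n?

φ(206826263267) = 206826263267 · (1 − 1/13) · (1 − 1/23) · (1 − 1/251) · (1 − 1/709)
       = 206826263267 · 46728000/53209741 = 181631736000.

181631736000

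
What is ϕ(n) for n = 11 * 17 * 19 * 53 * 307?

φ(57810863) = 57810863 · (1 − 1/11) · (1 − 1/17) · (1 − 1/19) · (1 − 1/53) · (1 − 1/307)
       = 57810863 · 45826560/57810863 = 45826560.

45826560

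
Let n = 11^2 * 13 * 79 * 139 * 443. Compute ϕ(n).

6280148160

φ(11^2) = 11^1·(11−1) = 11·10 = 110.
φ(13) = 13 − 1 = 12.
φ(79) = 79 − 1 = 78.
φ(139) = 139 − 1 = 138.
φ(443) = 443 − 1 = 442.
Multiply: 110 · 12 · 78 · 138 · 442 = 6280148160.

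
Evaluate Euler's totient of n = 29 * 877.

24528

φ(29) = 29 − 1 = 28.
φ(877) = 877 − 1 = 876.
φ(25433) = 28 × 876 = 24528.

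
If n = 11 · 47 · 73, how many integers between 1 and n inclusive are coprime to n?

33120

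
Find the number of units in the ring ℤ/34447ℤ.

Factor 34447: 34447 = 7**2 × 19 × 37.
φ(7^2) = 7^1·(7−1) = 7·6 = 42.
φ(19) = 19 − 1 = 18.
φ(37) = 37 − 1 = 36.
φ(34447) = 42 × 18 × 36 = 27216.

27216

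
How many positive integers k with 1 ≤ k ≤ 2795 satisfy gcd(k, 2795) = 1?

2016

Prime factorization: 2795 = 5 * 13 * 43.
φ(2795) = 2795 · (1 − 1/5) · (1 − 1/13) · (1 − 1/43)
       = 2795 · 2016/2795 = 2016.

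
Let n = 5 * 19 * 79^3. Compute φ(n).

φ(5) = 5 − 1 = 4.
φ(19) = 19 − 1 = 18.
φ(79^3) = 79^3 − 79^2 = 493039 − 6241 = 486798.
Since φ is multiplicative, φ(46838705) = 4 · 18 · 486798 = 35049456.

35049456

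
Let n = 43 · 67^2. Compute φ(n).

φ(43) = 43 − 1 = 42.
φ(67^2) = 67^2 − 67^1 = 4489 − 67 = 4422.
Multiply: 42 · 4422 = 185724.

185724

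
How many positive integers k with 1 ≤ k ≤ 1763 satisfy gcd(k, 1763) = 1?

1763 = 41 × 43.
φ(41) = 41 − 1 = 40.
φ(43) = 43 − 1 = 42.
φ(1763) = 40 × 42 = 1680.

1680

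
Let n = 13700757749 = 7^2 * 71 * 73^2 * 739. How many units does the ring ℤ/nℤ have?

11404048320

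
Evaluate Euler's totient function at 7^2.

42

φ(7^2) = 7^2 − 7^1 = 49 − 7 = 42.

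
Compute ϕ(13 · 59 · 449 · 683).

212653056

φ(13) = 13 − 1 = 12.
φ(59) = 59 − 1 = 58.
φ(449) = 449 − 1 = 448.
φ(683) = 683 − 1 = 682.
Since φ is multiplicative, φ(235213589) = 12 · 58 · 448 · 682 = 212653056.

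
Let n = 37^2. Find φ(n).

φ(1369) = 1369 · (1 − 1/37)
       = 1369 · 36/37 = 1332.

1332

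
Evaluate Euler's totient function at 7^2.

φ(49) = 49 · (1 − 1/7)
       = 49 · 6/7 = 42.

42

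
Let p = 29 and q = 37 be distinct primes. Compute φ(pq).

φ(pq) = (p−1)(q−1) = 28 · 36 = 1008.

1008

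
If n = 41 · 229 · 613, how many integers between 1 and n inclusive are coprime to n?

φ(41) = 41 − 1 = 40.
φ(229) = 229 − 1 = 228.
φ(613) = 613 − 1 = 612.
Since φ is multiplicative, φ(5755457) = 40 · 228 · 612 = 5581440.

5581440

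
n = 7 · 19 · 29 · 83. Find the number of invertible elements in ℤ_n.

φ(7) = 7 − 1 = 6.
φ(19) = 19 − 1 = 18.
φ(29) = 29 − 1 = 28.
φ(83) = 83 − 1 = 82.
Multiply: 6 · 18 · 28 · 82 = 247968.

247968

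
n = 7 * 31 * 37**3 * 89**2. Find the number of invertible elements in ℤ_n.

φ(7) = 7 − 1 = 6.
φ(31) = 31 − 1 = 30.
φ(37^3) = 37^3 − 37^2 = 50653 − 1369 = 49284.
φ(89^2) = 89^1·(89−1) = 89·88 = 7832.
φ(87065263621) = 6 × 30 × 49284 × 7832 = 69478611840.

69478611840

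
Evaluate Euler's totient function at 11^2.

110

φ(11^2) = 11^2 − 11^1 = 121 − 11 = 110.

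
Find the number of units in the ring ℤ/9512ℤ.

Prime factorization: 9512 = 2**3 × 29 × 41.
φ(2^3) = 2^3 − 2^2 = 8 − 4 = 4.
φ(29) = 29 − 1 = 28.
φ(41) = 41 − 1 = 40.
φ(9512) = 4 × 28 × 40 = 4480.

4480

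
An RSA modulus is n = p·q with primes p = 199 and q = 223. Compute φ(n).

φ(n) = (p − 1)(q − 1) = (199−1)(223−1) = 198·222 = 43956.

43956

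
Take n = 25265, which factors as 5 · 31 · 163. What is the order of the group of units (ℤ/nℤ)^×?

19440

φ(5) = 5 − 1 = 4.
φ(31) = 31 − 1 = 30.
φ(163) = 163 − 1 = 162.
Since φ is multiplicative, φ(25265) = 4 · 30 · 162 = 19440.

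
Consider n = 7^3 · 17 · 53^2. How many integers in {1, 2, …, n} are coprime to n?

12964224

φ(7^3) = 7^3 − 7^2 = 343 − 49 = 294.
φ(17) = 17 − 1 = 16.
φ(53^2) = 53^1·(53−1) = 53·52 = 2756.
φ(16379279) = 294 × 16 × 2756 = 12964224.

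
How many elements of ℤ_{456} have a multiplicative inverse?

144

Factor 456: 456 = 2**3 × 3 × 19.
φ(456) = 456 · (1 − 1/2) · (1 − 1/3) · (1 − 1/19)
       = 456 · 36/114 = 144.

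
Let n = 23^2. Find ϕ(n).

φ(529) = 529 · (1 − 1/23)
       = 529 · 22/23 = 506.

506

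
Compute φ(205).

Prime factorization: 205 = 5 * 41.
φ(5) = 5 − 1 = 4.
φ(41) = 41 − 1 = 40.
Since φ is multiplicative, φ(205) = 4 · 40 = 160.

160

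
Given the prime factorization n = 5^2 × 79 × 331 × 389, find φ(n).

φ(254299025) = 254299025 · (1 − 1/5) · (1 − 1/79) · (1 − 1/331) · (1 − 1/389)
       = 254299025 · 39948480/50859805 = 199742400.

199742400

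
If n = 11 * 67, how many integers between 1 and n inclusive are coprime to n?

660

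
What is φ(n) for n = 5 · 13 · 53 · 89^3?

1739831808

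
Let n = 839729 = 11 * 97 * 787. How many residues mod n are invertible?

754560

φ(11) = 11 − 1 = 10.
φ(97) = 97 − 1 = 96.
φ(787) = 787 − 1 = 786.
Multiply: 10 · 96 · 786 = 754560.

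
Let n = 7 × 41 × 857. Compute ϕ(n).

φ(245959) = 245959 · (1 − 1/7) · (1 − 1/41) · (1 − 1/857)
       = 245959 · 205440/245959 = 205440.

205440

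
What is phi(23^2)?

506

φ(23^2) = 23^1·(23−1) = 23·22 = 506.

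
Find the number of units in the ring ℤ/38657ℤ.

Factor 38657: 38657 = 29 * 31 * 43.
φ(38657) = 38657 · (1 − 1/29) · (1 − 1/31) · (1 − 1/43)
       = 38657 · 35280/38657 = 35280.

35280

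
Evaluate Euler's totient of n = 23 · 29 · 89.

54208

φ(59363) = 59363 · (1 − 1/23) · (1 − 1/29) · (1 − 1/89)
       = 59363 · 54208/59363 = 54208.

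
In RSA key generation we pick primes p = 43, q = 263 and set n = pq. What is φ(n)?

φ(11309) = 11309 · (1 − 1/43) · (1 − 1/263)
       = 11309 · 11004/11309 = 11004.

11004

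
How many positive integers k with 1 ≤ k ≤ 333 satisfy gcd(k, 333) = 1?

216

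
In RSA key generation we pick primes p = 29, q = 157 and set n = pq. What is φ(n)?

φ(n) = (p − 1)(q − 1) = (29−1)(157−1) = 28·156 = 4368.

4368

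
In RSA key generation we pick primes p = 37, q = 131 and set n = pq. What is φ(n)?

4680

φ(n) = (p − 1)(q − 1) = (37−1)(131−1) = 36·130 = 4680.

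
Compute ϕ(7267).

7267 = 13^2 · 43.
φ(13^2) = 13^1·(13−1) = 13·12 = 156.
φ(43) = 43 − 1 = 42.
Since φ is multiplicative, φ(7267) = 156 · 42 = 6552.

6552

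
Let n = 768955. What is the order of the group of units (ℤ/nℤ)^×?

528000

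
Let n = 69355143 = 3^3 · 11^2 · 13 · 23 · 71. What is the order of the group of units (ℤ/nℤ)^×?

φ(69355143) = 69355143 · (1 − 1/3) · (1 − 1/11) · (1 − 1/13) · (1 − 1/23) · (1 − 1/71)
       = 69355143 · 369600/700557 = 36590400.

36590400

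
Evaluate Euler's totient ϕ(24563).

18480

First factor: 24563 = 7 · 11^2 · 29.
φ(7) = 7 − 1 = 6.
φ(11^2) = 11^2 − 11^1 = 121 − 11 = 110.
φ(29) = 29 − 1 = 28.
φ(24563) = 6 × 110 × 28 = 18480.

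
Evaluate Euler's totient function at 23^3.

φ(12167) = 12167 · (1 − 1/23)
       = 12167 · 22/23 = 11638.

11638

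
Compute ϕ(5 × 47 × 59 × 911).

9711520

φ(5) = 5 − 1 = 4.
φ(47) = 47 − 1 = 46.
φ(59) = 59 − 1 = 58.
φ(911) = 911 − 1 = 910.
Multiply: 4 · 46 · 58 · 910 = 9711520.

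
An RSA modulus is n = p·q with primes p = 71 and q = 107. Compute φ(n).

φ(pq) = (p−1)(q−1) = 70 · 106 = 7420.

7420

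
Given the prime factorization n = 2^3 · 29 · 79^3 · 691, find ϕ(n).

37619749440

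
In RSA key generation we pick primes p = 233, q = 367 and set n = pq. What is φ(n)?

φ(85511) = 85511 · (1 − 1/233) · (1 − 1/367)
       = 85511 · 84912/85511 = 84912.

84912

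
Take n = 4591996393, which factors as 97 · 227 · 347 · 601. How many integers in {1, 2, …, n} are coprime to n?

4504089600

φ(4591996393) = 4591996393 · (1 − 1/97) · (1 − 1/227) · (1 − 1/347) · (1 − 1/601)
       = 4591996393 · 4504089600/4591996393 = 4504089600.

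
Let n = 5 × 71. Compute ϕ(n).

280

φ(355) = 355 · (1 − 1/5) · (1 − 1/71)
       = 355 · 280/355 = 280.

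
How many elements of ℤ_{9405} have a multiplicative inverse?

Factor 9405: 9405 = 3**2 · 5 · 11 · 19.
φ(9405) = 9405 · (1 − 1/3) · (1 − 1/5) · (1 − 1/11) · (1 − 1/19)
       = 9405 · 1440/3135 = 4320.

4320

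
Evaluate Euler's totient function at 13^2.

φ(169) = 169 · (1 − 1/13)
       = 169 · 12/13 = 156.

156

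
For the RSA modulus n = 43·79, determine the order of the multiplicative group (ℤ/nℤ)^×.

3276

φ(43) = 43 − 1 = 42.
φ(79) = 79 − 1 = 78.
Multiply: 42 · 78 = 3276.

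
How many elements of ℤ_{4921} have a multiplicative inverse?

4921 = 7 × 19 × 37.
φ(7) = 7 − 1 = 6.
φ(19) = 19 − 1 = 18.
φ(37) = 37 − 1 = 36.
Since φ is multiplicative, φ(4921) = 6 · 18 · 36 = 3888.

3888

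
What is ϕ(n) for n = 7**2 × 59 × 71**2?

φ(14573531) = 14573531 · (1 − 1/7) · (1 − 1/59) · (1 − 1/71)
       = 14573531 · 24360/29323 = 12106920.

12106920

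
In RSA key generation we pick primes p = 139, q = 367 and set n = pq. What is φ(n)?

φ(139) = 139 − 1 = 138.
φ(367) = 367 − 1 = 366.
φ(51013) = 138 × 366 = 50508.

50508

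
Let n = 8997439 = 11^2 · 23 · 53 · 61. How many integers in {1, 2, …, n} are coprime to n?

7550400

φ(11^2) = 11^2 − 11^1 = 121 − 11 = 110.
φ(23) = 23 − 1 = 22.
φ(53) = 53 − 1 = 52.
φ(61) = 61 − 1 = 60.
Multiply: 110 · 22 · 52 · 60 = 7550400.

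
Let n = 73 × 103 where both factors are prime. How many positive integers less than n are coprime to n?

φ(pq) = (p−1)(q−1) = 72 · 102 = 7344.

7344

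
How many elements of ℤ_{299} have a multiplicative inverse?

264

Prime factorization: 299 = 13 · 23.
φ(299) = 299 · (1 − 1/13) · (1 − 1/23)
       = 299 · 264/299 = 264.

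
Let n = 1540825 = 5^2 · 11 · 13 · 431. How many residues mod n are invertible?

1032000

φ(1540825) = 1540825 · (1 − 1/5) · (1 − 1/11) · (1 − 1/13) · (1 − 1/431)
       = 1540825 · 206400/308165 = 1032000.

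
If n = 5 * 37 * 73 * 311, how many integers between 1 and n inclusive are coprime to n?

3214080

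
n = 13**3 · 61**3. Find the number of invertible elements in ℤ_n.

φ(13^3) = 13^3 − 13^2 = 2197 − 169 = 2028.
φ(61^3) = 61^2·(61−1) = 3721·60 = 223260.
Multiply: 2028 · 223260 = 452771280.

452771280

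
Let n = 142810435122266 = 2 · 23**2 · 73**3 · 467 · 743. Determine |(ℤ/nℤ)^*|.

φ(142810435122266) = 142810435122266 · (1 − 1/2) · (1 − 1/23) · (1 − 1/73) · (1 − 1/467) · (1 − 1/743)
       = 142810435122266 · 547702848/1165162198 = 67130294970816.

67130294970816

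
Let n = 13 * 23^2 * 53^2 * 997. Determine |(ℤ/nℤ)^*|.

φ(19259540521) = 19259540521 · (1 − 1/13) · (1 − 1/23) · (1 − 1/53) · (1 − 1/997)
       = 19259540521 · 13673088/15799459 = 16667494272.

16667494272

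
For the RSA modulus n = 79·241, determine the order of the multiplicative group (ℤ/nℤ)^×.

For distinct primes, φ(pq) = (p−1)(q−1) = 78 × 240 = 18720.

18720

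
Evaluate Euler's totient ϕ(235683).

127008

First factor: 235683 = 3^3 · 7 · 29 · 43.
φ(235683) = 235683 · (1 − 1/3) · (1 − 1/7) · (1 − 1/29) · (1 − 1/43)
       = 235683 · 14112/26187 = 127008.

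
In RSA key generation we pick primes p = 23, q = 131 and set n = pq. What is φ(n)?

φ(n) = (p − 1)(q − 1) = (23−1)(131−1) = 22·130 = 2860.

2860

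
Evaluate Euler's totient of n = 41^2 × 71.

φ(41^2) = 41^1·(41−1) = 41·40 = 1640.
φ(71) = 71 − 1 = 70.
Multiply: 1640 · 70 = 114800.

114800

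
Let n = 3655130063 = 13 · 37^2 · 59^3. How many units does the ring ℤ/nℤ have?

φ(3655130063) = 3655130063 · (1 − 1/13) · (1 − 1/37) · (1 − 1/59)
       = 3655130063 · 25056/28379 = 3227137632.

3227137632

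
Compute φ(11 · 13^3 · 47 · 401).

373152000

φ(11) = 11 − 1 = 10.
φ(13^3) = 13^2·(13−1) = 169·12 = 2028.
φ(47) = 47 − 1 = 46.
φ(401) = 401 − 1 = 400.
Multiply: 10 · 2028 · 46 · 400 = 373152000.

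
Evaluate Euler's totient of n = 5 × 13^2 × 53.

φ(5) = 5 − 1 = 4.
φ(13^2) = 13^2 − 13^1 = 169 − 13 = 156.
φ(53) = 53 − 1 = 52.
Multiply: 4 · 156 · 52 = 32448.

32448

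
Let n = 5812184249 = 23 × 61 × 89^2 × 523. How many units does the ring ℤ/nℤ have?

5396561280

φ(23) = 23 − 1 = 22.
φ(61) = 61 − 1 = 60.
φ(89^2) = 89^2 − 89^1 = 7921 − 89 = 7832.
φ(523) = 523 − 1 = 522.
φ(5812184249) = 22 × 60 × 7832 × 522 = 5396561280.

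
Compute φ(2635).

Factor 2635: 2635 = 5 · 17 · 31.
φ(2635) = 2635 · (1 − 1/5) · (1 − 1/17) · (1 − 1/31)
       = 2635 · 1920/2635 = 1920.

1920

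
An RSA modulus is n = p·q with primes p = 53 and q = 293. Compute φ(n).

15184

φ(pq) = (p−1)(q−1) = 52 · 292 = 15184.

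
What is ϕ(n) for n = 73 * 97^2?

670464

φ(73) = 73 − 1 = 72.
φ(97^2) = 97^2 − 97^1 = 9409 − 97 = 9312.
Multiply: 72 · 9312 = 670464.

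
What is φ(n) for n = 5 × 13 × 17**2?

φ(5) = 5 − 1 = 4.
φ(13) = 13 − 1 = 12.
φ(17^2) = 17^1·(17−1) = 17·16 = 272.
Multiply: 4 · 12 · 272 = 13056.

13056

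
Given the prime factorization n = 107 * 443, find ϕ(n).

φ(47401) = 47401 · (1 − 1/107) · (1 − 1/443)
       = 47401 · 46852/47401 = 46852.

46852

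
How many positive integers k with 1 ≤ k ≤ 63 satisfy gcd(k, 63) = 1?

Prime factorization: 63 = 3^2 · 7.
φ(63) = 63 · (1 − 1/3) · (1 − 1/7)
       = 63 · 12/21 = 36.

36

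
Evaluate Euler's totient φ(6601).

5280

6601 = 7 · 23 · 41.
φ(6601) = 6601 · (1 − 1/7) · (1 − 1/23) · (1 − 1/41)
       = 6601 · 5280/6601 = 5280.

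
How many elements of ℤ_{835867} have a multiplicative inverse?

725760

835867 = 19 * 29 * 37 * 41.
φ(835867) = 835867 · (1 − 1/19) · (1 − 1/29) · (1 − 1/37) · (1 − 1/41)
       = 835867 · 725760/835867 = 725760.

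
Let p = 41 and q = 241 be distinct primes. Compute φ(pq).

φ(41) = 41 − 1 = 40.
φ(241) = 241 − 1 = 240.
Multiply: 40 · 240 = 9600.

9600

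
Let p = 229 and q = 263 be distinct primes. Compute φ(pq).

φ(pq) = (p−1)(q−1) = 228 · 262 = 59736.

59736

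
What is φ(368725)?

246960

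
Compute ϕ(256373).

Factor 256373: 256373 = 13**2 × 37 × 41.
φ(256373) = 256373 · (1 − 1/13) · (1 − 1/37) · (1 − 1/41)
       = 256373 · 17280/19721 = 224640.

224640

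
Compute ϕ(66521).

Factor 66521: 66521 = 7 × 13 × 17 × 43.
φ(7) = 7 − 1 = 6.
φ(13) = 13 − 1 = 12.
φ(17) = 17 − 1 = 16.
φ(43) = 43 − 1 = 42.
φ(66521) = 6 × 12 × 16 × 42 = 48384.

48384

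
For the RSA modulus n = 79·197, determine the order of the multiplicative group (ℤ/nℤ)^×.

For distinct primes, φ(pq) = (p−1)(q−1) = 78 × 196 = 15288.

15288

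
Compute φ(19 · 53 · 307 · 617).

176432256

φ(190744933) = 190744933 · (1 − 1/19) · (1 − 1/53) · (1 − 1/307) · (1 − 1/617)
       = 190744933 · 176432256/190744933 = 176432256.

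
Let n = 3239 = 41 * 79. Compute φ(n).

3120

φ(3239) = 3239 · (1 − 1/41) · (1 − 1/79)
       = 3239 · 3120/3239 = 3120.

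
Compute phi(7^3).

φ(7^3) = 7^2·(7−1) = 49·6 = 294.

294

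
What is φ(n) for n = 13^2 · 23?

3432

φ(3887) = 3887 · (1 − 1/13) · (1 − 1/23)
       = 3887 · 264/299 = 3432.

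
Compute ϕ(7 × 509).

3048

φ(7) = 7 − 1 = 6.
φ(509) = 509 − 1 = 508.
Multiply: 6 · 508 = 3048.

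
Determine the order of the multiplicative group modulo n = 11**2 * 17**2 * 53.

1555840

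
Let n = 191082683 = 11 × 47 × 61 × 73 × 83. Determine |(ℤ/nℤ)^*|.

162950400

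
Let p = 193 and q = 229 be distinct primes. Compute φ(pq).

φ(44197) = 44197 · (1 − 1/193) · (1 − 1/229)
       = 44197 · 43776/44197 = 43776.

43776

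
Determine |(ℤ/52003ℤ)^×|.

Prime factorization: 52003 = 7 * 17 * 19 * 23.
φ(52003) = 52003 · (1 − 1/7) · (1 − 1/17) · (1 − 1/19) · (1 − 1/23)
       = 52003 · 38016/52003 = 38016.

38016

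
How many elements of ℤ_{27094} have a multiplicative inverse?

11880

27094 = 2 × 19 × 23 × 31.
φ(27094) = 27094 · (1 − 1/2) · (1 − 1/19) · (1 − 1/23) · (1 − 1/31)
       = 27094 · 11880/27094 = 11880.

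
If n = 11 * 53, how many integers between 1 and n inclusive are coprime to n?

φ(583) = 583 · (1 − 1/11) · (1 − 1/53)
       = 583 · 520/583 = 520.

520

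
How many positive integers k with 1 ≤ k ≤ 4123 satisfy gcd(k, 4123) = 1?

Factor 4123: 4123 = 7 · 19 · 31.
φ(4123) = 4123 · (1 − 1/7) · (1 − 1/19) · (1 − 1/31)
       = 4123 · 3240/4123 = 3240.

3240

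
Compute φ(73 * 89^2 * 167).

φ(73) = 73 − 1 = 72.
φ(89^2) = 89^2 − 89^1 = 7921 − 89 = 7832.
φ(167) = 167 − 1 = 166.
φ(96564911) = 72 × 7832 × 166 = 93608064.

93608064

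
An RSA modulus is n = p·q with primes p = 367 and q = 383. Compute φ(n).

139812

φ(pq) = (p−1)(q−1) = 366 · 382 = 139812.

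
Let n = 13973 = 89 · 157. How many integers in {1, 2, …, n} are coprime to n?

13728

φ(89) = 89 − 1 = 88.
φ(157) = 157 − 1 = 156.
φ(13973) = 88 × 156 = 13728.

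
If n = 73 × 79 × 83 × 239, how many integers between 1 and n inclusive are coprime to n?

109601856

φ(114399979) = 114399979 · (1 − 1/73) · (1 − 1/79) · (1 − 1/83) · (1 − 1/239)
       = 114399979 · 109601856/114399979 = 109601856.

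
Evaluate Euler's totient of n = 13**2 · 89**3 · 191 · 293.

φ(13^2) = 13^1·(13−1) = 13·12 = 156.
φ(89^3) = 89^3 − 89^2 = 704969 − 7921 = 697048.
φ(191) = 191 − 1 = 190.
φ(293) = 293 − 1 = 292.
Since φ is multiplicative, φ(6667418444843) = 156 · 697048 · 190 · 292 = 6032866794240.

6032866794240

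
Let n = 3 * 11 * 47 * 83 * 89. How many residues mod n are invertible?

6638720

φ(11457237) = 11457237 · (1 − 1/3) · (1 − 1/11) · (1 − 1/47) · (1 − 1/83) · (1 − 1/89)
       = 11457237 · 6638720/11457237 = 6638720.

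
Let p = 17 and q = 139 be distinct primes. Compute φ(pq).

φ(2363) = 2363 · (1 − 1/17) · (1 − 1/139)
       = 2363 · 2208/2363 = 2208.

2208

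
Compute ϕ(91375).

First factor: 91375 = 5^3 · 17 · 43.
φ(91375) = 91375 · (1 − 1/5) · (1 − 1/17) · (1 − 1/43)
       = 91375 · 2688/3655 = 67200.

67200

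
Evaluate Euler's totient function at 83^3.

φ(571787) = 571787 · (1 − 1/83)
       = 571787 · 82/83 = 564898.

564898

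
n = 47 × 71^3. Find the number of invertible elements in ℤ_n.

16232020

φ(47) = 47 − 1 = 46.
φ(71^3) = 71^2·(71−1) = 5041·70 = 352870.
Multiply: 46 · 352870 = 16232020.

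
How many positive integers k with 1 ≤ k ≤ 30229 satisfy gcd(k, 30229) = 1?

Prime factorization: 30229 = 19 * 37 * 43.
φ(30229) = 30229 · (1 − 1/19) · (1 − 1/37) · (1 − 1/43)
       = 30229 · 27216/30229 = 27216.

27216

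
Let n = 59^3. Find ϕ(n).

φ(59^3) = 59^2·(59−1) = 3481·58 = 201898.

201898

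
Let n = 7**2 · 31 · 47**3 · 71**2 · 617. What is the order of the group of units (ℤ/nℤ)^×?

391977549532800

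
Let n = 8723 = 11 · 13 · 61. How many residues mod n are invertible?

φ(8723) = 8723 · (1 − 1/11) · (1 − 1/13) · (1 − 1/61)
       = 8723 · 7200/8723 = 7200.

7200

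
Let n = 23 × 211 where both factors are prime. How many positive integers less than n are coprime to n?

φ(23) = 23 − 1 = 22.
φ(211) = 211 − 1 = 210.
Since φ is multiplicative, φ(4853) = 22 · 210 = 4620.

4620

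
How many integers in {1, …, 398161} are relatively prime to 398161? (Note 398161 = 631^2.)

φ(398161) = 398161 · (1 − 1/631)
       = 398161 · 630/631 = 397530.

397530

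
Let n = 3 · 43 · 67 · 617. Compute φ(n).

3415104

φ(5332731) = 5332731 · (1 − 1/3) · (1 − 1/43) · (1 − 1/67) · (1 − 1/617)
       = 5332731 · 3415104/5332731 = 3415104.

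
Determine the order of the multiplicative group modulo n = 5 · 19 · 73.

φ(6935) = 6935 · (1 − 1/5) · (1 − 1/19) · (1 − 1/73)
       = 6935 · 5184/6935 = 5184.

5184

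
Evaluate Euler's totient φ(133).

133 = 7 · 19.
φ(7) = 7 − 1 = 6.
φ(19) = 19 − 1 = 18.
φ(133) = 6 × 18 = 108.

108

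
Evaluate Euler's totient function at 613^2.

φ(375769) = 375769 · (1 − 1/613)
       = 375769 · 612/613 = 375156.

375156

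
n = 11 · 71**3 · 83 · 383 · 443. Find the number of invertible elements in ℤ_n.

48855585469600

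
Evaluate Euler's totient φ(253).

220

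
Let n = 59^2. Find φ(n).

φ(3481) = 3481 · (1 − 1/59)
       = 3481 · 58/59 = 3422.

3422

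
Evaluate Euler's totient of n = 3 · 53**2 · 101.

551200

φ(851127) = 851127 · (1 − 1/3) · (1 − 1/53) · (1 − 1/101)
       = 851127 · 10400/16059 = 551200.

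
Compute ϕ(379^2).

φ(143641) = 143641 · (1 − 1/379)
       = 143641 · 378/379 = 143262.

143262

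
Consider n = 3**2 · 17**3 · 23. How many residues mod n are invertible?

610368

φ(3^2) = 3^1·(3−1) = 3·2 = 6.
φ(17^3) = 17^3 − 17^2 = 4913 − 289 = 4624.
φ(23) = 23 − 1 = 22.
Multiply: 6 · 4624 · 22 = 610368.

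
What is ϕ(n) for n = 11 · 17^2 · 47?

125120

φ(11) = 11 − 1 = 10.
φ(17^2) = 17^1·(17−1) = 17·16 = 272.
φ(47) = 47 − 1 = 46.
φ(149413) = 10 × 272 × 46 = 125120.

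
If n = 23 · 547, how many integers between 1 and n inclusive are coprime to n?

12012

φ(12581) = 12581 · (1 − 1/23) · (1 − 1/547)
       = 12581 · 12012/12581 = 12012.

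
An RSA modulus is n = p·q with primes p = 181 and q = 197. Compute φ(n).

φ(pq) = (p−1)(q−1) = 180 · 196 = 35280.

35280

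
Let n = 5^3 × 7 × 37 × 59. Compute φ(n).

1252800

φ(1910125) = 1910125 · (1 − 1/5) · (1 − 1/7) · (1 − 1/37) · (1 − 1/59)
       = 1910125 · 50112/76405 = 1252800.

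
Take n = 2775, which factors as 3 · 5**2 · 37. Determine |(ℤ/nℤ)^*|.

φ(3) = 3 − 1 = 2.
φ(5^2) = 5^1·(5−1) = 5·4 = 20.
φ(37) = 37 − 1 = 36.
Multiply: 2 · 20 · 36 = 1440.

1440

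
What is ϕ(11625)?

Prime factorization: 11625 = 3 · 5^3 · 31.
φ(11625) = 11625 · (1 − 1/3) · (1 − 1/5) · (1 − 1/31)
       = 11625 · 240/465 = 6000.

6000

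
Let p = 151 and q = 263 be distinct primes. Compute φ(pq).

39300

φ(39713) = 39713 · (1 − 1/151) · (1 − 1/263)
       = 39713 · 39300/39713 = 39300.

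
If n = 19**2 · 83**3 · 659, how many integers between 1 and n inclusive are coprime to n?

φ(136027555513) = 136027555513 · (1 − 1/19) · (1 − 1/83) · (1 − 1/659)
       = 136027555513 · 971208/1039243 = 127122386328.

127122386328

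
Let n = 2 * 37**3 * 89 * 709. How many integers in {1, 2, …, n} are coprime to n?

3070590336

φ(6392509906) = 6392509906 · (1 − 1/2) · (1 − 1/37) · (1 − 1/89) · (1 − 1/709)
       = 6392509906 · 2242944/4669474 = 3070590336.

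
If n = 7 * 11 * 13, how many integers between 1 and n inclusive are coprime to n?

φ(7) = 7 − 1 = 6.
φ(11) = 11 − 1 = 10.
φ(13) = 13 − 1 = 12.
Multiply: 6 · 10 · 12 = 720.

720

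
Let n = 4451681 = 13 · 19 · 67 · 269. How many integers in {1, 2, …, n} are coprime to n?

3820608

φ(13) = 13 − 1 = 12.
φ(19) = 19 − 1 = 18.
φ(67) = 67 − 1 = 66.
φ(269) = 269 − 1 = 268.
Multiply: 12 · 18 · 66 · 268 = 3820608.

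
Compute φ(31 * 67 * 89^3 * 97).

φ(31) = 31 − 1 = 30.
φ(67) = 67 − 1 = 66.
φ(89^3) = 89^2·(89−1) = 7921·88 = 697048.
φ(97) = 97 − 1 = 96.
φ(142029399461) = 30 × 66 × 697048 × 96 = 132494883840.

132494883840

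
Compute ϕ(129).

First factor: 129 = 3 * 43.
φ(3) = 3 − 1 = 2.
φ(43) = 43 − 1 = 42.
Multiply: 2 · 42 = 84.

84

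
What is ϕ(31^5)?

27705630

φ(31^5) = 31^5 − 31^4 = 28629151 − 923521 = 27705630.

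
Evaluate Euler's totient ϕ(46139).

42336

Factor 46139: 46139 = 29 × 37 × 43.
φ(29) = 29 − 1 = 28.
φ(37) = 37 − 1 = 36.
φ(43) = 43 − 1 = 42.
Since φ is multiplicative, φ(46139) = 28 · 36 · 42 = 42336.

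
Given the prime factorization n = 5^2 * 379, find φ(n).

φ(9475) = 9475 · (1 − 1/5) · (1 − 1/379)
       = 9475 · 1512/1895 = 7560.

7560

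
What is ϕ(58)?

First factor: 58 = 2 · 29.
φ(58) = 58 · (1 − 1/2) · (1 − 1/29)
       = 58 · 28/58 = 28.

28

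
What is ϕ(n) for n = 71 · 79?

5460

φ(5609) = 5609 · (1 − 1/71) · (1 − 1/79)
       = 5609 · 5460/5609 = 5460.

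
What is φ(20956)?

Prime factorization: 20956 = 2^2 * 13^2 * 31.
φ(2^2) = 2^1·(2−1) = 2·1 = 2.
φ(13^2) = 13^2 − 13^1 = 169 − 13 = 156.
φ(31) = 31 − 1 = 30.
φ(20956) = 2 × 156 × 30 = 9360.

9360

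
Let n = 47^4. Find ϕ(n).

φ(47^4) = 47^3·(47−1) = 103823·46 = 4775858.

4775858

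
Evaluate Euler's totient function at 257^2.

65792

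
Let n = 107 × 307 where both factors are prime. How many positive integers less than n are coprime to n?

32436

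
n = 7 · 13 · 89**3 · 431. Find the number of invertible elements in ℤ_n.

21580606080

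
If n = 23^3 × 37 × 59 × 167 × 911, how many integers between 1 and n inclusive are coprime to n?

φ(4040844068857) = 4040844068857 · (1 − 1/23) · (1 − 1/37) · (1 − 1/59) · (1 − 1/167) · (1 − 1/911)
       = 4040844068857 · 6939092160/7638646633 = 3670779752640.

3670779752640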